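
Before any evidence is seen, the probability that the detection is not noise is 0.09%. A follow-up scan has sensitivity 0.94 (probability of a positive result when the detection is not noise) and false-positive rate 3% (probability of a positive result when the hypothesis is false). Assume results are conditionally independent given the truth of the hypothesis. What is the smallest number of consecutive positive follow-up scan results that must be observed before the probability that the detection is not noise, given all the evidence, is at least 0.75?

Prior odds: 0.0009 ÷ 0.9991 = 9/9991.
Likelihood ratio of a positive result = 0.94/0.03 = 94/3.
Target posterior odds = 0.75/0.25 = 3.
Require (94/3)ⁿ ≥ 3 ÷ (9/9991) = 9991/3.
(94/3)² = 8836/9 falls short of 9991/3 but (94/3)³ = 830584/27 reaches it, so n = 3.

3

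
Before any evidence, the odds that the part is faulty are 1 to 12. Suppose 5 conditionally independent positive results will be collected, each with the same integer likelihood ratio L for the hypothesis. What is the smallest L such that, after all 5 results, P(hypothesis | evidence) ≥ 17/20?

3

Prior odds = 1/12.
Target odds = 0.85/0.15 = 17/3.
Need L⁵ ≥ 17/3 ÷ (1/12) = 68.
2⁵ = 32 < 68 ≤ 243 = 3⁵, so L = 3.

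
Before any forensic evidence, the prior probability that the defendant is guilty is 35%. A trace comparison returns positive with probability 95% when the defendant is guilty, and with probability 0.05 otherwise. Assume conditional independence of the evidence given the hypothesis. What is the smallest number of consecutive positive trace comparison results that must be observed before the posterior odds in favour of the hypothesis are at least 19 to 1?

Prior odds: 0.35 ÷ 0.65 = 7/13.
Likelihood ratio of a positive result = 0.95/0.05 = 19.
Target odds = 19.
Require 19ⁿ ≥ 19 ÷ (7/13) = 247/7.
19¹ = 19 falls short of 247/7 but 19² = 361 reaches it, so n = 2.

2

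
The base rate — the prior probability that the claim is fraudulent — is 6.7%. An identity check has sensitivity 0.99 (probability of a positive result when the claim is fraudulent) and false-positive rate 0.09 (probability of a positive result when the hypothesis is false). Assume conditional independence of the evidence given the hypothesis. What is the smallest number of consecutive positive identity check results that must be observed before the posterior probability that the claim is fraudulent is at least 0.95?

3

Prior odds = 0.067/0.933 = 67/933.
Likelihood ratio of a positive result = 0.99/0.09 = 11.
Target posterior odds = 0.95/0.05 = 19.
Need (67/933) × 11ⁿ ≥ 19, i.e. 11ⁿ ≥ 17727/67.
11² = 121 falls short of 17727/67 but 11³ = 1331 reaches it, so n = 3.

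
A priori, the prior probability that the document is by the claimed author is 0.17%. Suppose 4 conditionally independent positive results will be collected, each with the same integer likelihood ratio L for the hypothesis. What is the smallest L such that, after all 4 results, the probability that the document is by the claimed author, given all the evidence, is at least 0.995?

Prior odds = 0.0017/0.9983 = 17/9983.
Target odds = 0.995/0.005 = 199.
Need L⁴ ≥ 199 ÷ (17/9983) = 1986617/17.
18⁴ = 104976 < 1986617/17 ≤ 130321 = 19⁴, so L = 19.

19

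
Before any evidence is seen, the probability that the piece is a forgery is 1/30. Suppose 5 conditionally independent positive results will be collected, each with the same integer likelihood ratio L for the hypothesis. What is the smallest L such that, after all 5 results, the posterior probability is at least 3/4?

3

Prior odds = (1/30)/(29/30) = 1/29.
Target odds = 0.75/0.25 = 3.
Need L⁵ ≥ 3 ÷ (1/29) = 87.
2⁵ = 32 < 87 ≤ 243 = 3⁵, so L = 3.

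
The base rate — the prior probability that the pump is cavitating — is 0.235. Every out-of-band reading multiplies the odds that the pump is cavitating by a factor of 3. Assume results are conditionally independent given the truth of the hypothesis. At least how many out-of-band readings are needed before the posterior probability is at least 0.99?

6

Prior odds: 0.235 ÷ 0.765 = 47/153.
Likelihood ratio per out-of-band reading = 3.
Target odds: 0.99 ÷ 0.01 = 99.
Need (47/153) × 3ⁿ ≥ 99, i.e. 3ⁿ ≥ 15147/47.
3⁵ = 243 falls short of 15147/47 but 3⁶ = 729 reaches it, so n = 6.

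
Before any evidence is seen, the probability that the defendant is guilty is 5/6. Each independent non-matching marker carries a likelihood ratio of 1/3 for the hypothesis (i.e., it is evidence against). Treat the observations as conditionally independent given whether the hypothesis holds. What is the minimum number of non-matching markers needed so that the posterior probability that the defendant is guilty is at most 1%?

Prior odds: (5/6) ÷ (1/6) = 5.
Likelihood ratio per non-matching marker = 1/3.
Target posterior odds = 0.01/0.99 = 1/99.
Need 5 × (1/3)ⁿ ≤ 1/99, i.e. (1/3)ⁿ ≤ 1/495.
(1/3)⁵ = 1/243 is still above 1/495 but (1/3)⁶ = 1/729 is at or below it, so n = 6.

6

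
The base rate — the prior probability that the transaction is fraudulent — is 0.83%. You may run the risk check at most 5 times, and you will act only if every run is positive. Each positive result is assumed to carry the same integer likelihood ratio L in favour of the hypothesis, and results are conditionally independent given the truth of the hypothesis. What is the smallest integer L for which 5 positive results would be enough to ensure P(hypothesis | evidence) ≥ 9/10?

Prior odds = 0.0083/0.9917 = 83/9917.
Target odds = 0.9/0.1 = 9.
Need L⁵ ≥ 9 ÷ (83/9917) = 89253/83.
4⁵ = 1024 < 89253/83 ≤ 3125 = 5⁵, so L = 5.

5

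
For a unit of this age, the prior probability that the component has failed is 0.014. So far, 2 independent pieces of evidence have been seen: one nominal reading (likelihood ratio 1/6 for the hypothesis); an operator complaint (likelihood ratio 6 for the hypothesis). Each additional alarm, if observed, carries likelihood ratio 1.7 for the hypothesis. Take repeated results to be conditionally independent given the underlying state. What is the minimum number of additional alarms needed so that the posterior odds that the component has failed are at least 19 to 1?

14

Prior odds = 0.014/0.986 = 7/493.
Combined Bayes factor of the evidence already in hand = (1/6) × 6 = 1.
Odds after that evidence = (7/493) × 1 = 7/493.
Target odds = 19.
Need 1.7ⁿ ≥ 19 ÷ (7/493) = 9367/7.
1.7¹³ ≈990.458 falls short of 9367/7 but 1.7¹⁴ ≈1683.78 reaches it, so n = 14.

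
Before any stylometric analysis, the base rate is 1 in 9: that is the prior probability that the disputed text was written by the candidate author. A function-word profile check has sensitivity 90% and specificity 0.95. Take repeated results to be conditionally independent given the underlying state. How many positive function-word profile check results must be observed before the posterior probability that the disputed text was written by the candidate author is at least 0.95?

Prior odds = (1/9)/(8/9) = 0.125.
False-positive rate = 1 − 0.95 = 0.05; likelihood ratio of a positive = 0.9/0.05 = 18.
Target posterior odds = 0.95/0.05 = 19.
Need 0.125 × 18ⁿ ≥ 19, i.e. 18ⁿ ≥ 152.
18¹ = 18 falls short of 152 but 18² = 324 reaches it, so n = 2.

2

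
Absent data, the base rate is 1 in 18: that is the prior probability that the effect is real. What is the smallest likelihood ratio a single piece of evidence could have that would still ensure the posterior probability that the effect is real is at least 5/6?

85

Prior odds = (1/18)/(17/18) = 1/17.
Target odds = (5/6)/(1/6) = 5.
Required Bayes factor = 5 ÷ (1/17) = 85.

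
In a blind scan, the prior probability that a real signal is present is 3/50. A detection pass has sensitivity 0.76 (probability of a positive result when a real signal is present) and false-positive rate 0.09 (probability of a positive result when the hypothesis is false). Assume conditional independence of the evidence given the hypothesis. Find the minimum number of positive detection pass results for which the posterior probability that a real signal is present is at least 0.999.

Prior odds: 0.06 ÷ 0.94 = 3/47.
Likelihood ratio of a positive result = 0.76/0.09 = 76/9.
Target odds: 0.999 ÷ 0.001 = 999.
Need (3/47) × (76/9)ⁿ ≥ 999, i.e. (76/9)ⁿ ≥ 15651.
(76/9)⁴ = 33362176/6561 falls short of 15651 but (76/9)⁵ ≈42939.3 reaches it, so n = 5.

5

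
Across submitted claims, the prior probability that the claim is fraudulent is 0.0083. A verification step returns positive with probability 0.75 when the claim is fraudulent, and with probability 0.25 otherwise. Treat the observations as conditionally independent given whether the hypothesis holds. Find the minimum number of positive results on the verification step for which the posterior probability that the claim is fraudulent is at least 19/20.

8

Prior odds = 0.0083/0.9917 = 83/9917.
Likelihood ratio of a positive result = 0.75/0.25 = 3.
Target posterior odds = 0.95/0.05 = 19.
Require 3ⁿ ≥ 19 ÷ (83/9917) = 188423/83.
3⁷ = 2187 falls short of 188423/83 but 3⁸ = 6561 reaches it, so n = 8.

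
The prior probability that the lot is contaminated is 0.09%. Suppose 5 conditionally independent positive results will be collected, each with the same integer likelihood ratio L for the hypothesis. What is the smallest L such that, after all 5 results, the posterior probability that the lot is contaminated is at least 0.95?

8

Prior odds = 0.0009/0.9991 = 9/9991.
Target odds = 0.95/0.05 = 19.
Need L⁵ ≥ 19 ÷ (9/9991) = 189829/9.
7⁵ = 16807 < 189829/9 ≤ 32768 = 8⁵, so L = 8.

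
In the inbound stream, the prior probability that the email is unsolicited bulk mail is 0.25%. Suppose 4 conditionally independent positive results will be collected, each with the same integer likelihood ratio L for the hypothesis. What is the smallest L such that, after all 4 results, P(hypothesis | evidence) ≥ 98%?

12

Prior odds = 0.0025/0.9975 = 1/399.
Target odds = 0.98/0.02 = 49.
Need L⁴ ≥ 49 ÷ (1/399) = 19551.
11⁴ = 14641 < 19551 ≤ 20736 = 12⁴, so L = 12.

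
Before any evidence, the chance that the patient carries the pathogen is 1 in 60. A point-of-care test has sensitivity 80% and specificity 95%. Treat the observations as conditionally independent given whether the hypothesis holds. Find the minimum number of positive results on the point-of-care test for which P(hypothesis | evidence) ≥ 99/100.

4

Prior odds = (1/60)/(59/60) = 1/59.
False-positive rate = 1 − 0.95 = 0.05; likelihood ratio of a positive = 0.8/0.05 = 16.
Target odds: 0.99 ÷ 0.01 = 99.
Need (1/59) × 16ⁿ ≥ 99, i.e. 16ⁿ ≥ 5841.
16³ = 4096 falls short of 5841 but 16⁴ = 65536 reaches it, so n = 4.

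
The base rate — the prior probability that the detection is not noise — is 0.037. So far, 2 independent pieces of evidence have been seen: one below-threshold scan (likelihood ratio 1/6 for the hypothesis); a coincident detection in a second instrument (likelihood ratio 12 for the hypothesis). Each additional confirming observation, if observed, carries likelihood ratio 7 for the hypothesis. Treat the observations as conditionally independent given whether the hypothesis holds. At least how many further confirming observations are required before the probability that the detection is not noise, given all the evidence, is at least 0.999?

Prior odds = 0.037/0.963 = 37/963.
Combined Bayes factor of the evidence already in hand = (1/6) × 12 = 2.
Odds after that evidence = (37/963) × 2 = 74/963.
Target odds = 0.999/0.001 = 999.
Need 7ⁿ ≥ 999 ÷ (74/963) = 13000.5.
7⁴ = 2401 falls short of 13000.5 but 7⁵ = 16807 reaches it, so n = 5.

5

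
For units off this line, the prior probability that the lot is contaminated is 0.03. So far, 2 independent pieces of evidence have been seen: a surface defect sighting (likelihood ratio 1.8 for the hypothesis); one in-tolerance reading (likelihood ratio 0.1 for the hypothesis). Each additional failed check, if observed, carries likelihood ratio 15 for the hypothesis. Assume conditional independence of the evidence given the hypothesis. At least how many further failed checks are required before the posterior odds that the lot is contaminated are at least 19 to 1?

4

Prior odds = 0.03/0.97 = 3/97.
Combined Bayes factor of the evidence already in hand = 1.8 × 0.1 = 0.18.
Odds after that evidence = (3/97) × 0.18 = 27/4850.
Target odds = 19.
Need 15ⁿ ≥ 19 ÷ (27/4850) = 92150/27.
15³ = 3375 falls short of 92150/27 but 15⁴ = 50625 reaches it, so n = 4.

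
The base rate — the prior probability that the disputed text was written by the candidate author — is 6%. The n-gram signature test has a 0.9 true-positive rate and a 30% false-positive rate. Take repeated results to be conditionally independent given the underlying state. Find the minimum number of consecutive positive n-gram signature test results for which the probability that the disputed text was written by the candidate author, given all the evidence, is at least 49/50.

Prior odds: 0.06 ÷ 0.94 = 3/47.
Likelihood ratio of a positive result = 0.9/0.3 = 3.
Target odds: 0.98 ÷ 0.02 = 49.
Need (3/47) × 3ⁿ ≥ 49, i.e. 3ⁿ ≥ 2303/3.
3⁶ = 729 falls short of 2303/3 but 3⁷ = 2187 reaches it, so n = 7.

7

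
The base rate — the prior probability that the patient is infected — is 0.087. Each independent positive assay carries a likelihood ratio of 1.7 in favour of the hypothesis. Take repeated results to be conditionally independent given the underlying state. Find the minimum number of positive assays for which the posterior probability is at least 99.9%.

Prior odds: 0.087 ÷ 0.913 = 87/913.
Likelihood ratio per positive assay = 1.7.
Target posterior odds = 0.999/0.001 = 999.
Require 1.7ⁿ ≥ 999 ÷ (87/913) = 304029/29.
1.7¹⁷ ≈8272.4 falls short of 304029/29 but 1.7¹⁸ ≈14063.1 reaches it, so n = 18.

18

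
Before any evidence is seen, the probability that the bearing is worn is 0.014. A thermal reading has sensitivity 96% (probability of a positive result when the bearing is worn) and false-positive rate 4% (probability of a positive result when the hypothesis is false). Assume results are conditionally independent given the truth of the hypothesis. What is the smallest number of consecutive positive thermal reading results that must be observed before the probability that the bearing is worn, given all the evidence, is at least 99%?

Prior odds = 0.014/0.986 = 7/493.
Likelihood ratio of a positive result = 0.96/0.04 = 24.
Target posterior odds = 0.99/0.01 = 99.
Need (7/493) × 24ⁿ ≥ 99, i.e. 24ⁿ ≥ 48807/7.
24² = 576 falls short of 48807/7 but 24³ = 13824 reaches it, so n = 3.

3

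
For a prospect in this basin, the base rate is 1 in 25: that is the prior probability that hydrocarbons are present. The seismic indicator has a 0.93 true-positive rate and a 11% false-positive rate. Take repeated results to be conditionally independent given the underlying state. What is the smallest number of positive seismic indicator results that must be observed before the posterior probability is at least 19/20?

Prior odds = 0.04/0.96 = 1/24.
Likelihood ratio of a positive result = 0.93/0.11 = 93/11.
Target odds: 0.95 ÷ 0.05 = 19.
Need (1/24) × (93/11)ⁿ ≥ 19, i.e. (93/11)ⁿ ≥ 456.
(93/11)² = 8649/121 falls short of 456 but (93/11)³ = 804357/1331 reaches it, so n = 3.

3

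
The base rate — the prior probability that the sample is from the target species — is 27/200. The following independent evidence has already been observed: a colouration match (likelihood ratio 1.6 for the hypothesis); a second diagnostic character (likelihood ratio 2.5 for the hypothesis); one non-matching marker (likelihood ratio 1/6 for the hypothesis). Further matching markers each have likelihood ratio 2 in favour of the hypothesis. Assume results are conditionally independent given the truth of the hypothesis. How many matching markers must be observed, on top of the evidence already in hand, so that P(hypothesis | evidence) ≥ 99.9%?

Prior odds = 0.135/0.865 = 27/173.
Combined Bayes factor of the evidence already in hand = 1.6 × 2.5 × (1/6) = 2/3.
Odds after that evidence = (27/173) × 2/3 = 18/173.
Target odds = 0.999/0.001 = 999.
Need 2ⁿ ≥ 999 ÷ (18/173) = 9601.5.
2¹³ = 8192 falls short of 9601.5 but 2¹⁴ = 16384 reaches it, so n = 14.

14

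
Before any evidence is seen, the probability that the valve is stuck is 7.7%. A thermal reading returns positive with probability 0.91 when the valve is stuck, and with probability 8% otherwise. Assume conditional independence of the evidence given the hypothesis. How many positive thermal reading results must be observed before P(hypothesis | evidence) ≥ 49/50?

Prior odds: 0.077 ÷ 0.923 = 77/923.
Likelihood ratio of a positive result = 0.91/0.08 = 11.375.
Target odds: 0.98 ÷ 0.02 = 49.
Require 11.375ⁿ ≥ 49 ÷ (77/923) = 6461/11.
11.375² = 129.390625 falls short of 6461/11 but 11.375³ = 753571/512 reaches it, so n = 3.

3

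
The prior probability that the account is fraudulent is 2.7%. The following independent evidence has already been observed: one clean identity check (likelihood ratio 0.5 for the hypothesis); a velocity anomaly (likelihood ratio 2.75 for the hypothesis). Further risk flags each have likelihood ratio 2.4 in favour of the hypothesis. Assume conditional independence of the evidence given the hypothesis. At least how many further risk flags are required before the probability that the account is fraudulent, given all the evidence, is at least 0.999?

Prior odds = 0.027/0.973 = 27/973.
Combined Bayes factor of the evidence already in hand = 0.5 × 2.75 = 1.375.
Odds after that evidence = (27/973) × 1.375 = 297/7784.
Target odds = 0.999/0.001 = 999.
Need 2.4ⁿ ≥ 999 ÷ (297/7784) = 288008/11.
2.4¹¹ ≈15216.8 falls short of 288008/11 but 2.4¹² ≈36520.3 reaches it, so n = 12.

12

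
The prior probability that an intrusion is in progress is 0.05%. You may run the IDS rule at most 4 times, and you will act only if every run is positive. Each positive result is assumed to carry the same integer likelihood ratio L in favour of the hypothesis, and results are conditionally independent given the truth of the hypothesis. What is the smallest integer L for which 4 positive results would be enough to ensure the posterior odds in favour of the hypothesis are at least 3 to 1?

9

Prior odds = 0.0005/0.9995 = 1/1999.
Target odds = 3.
Need L⁴ ≥ 3 ÷ (1/1999) = 5997.
8⁴ = 4096 < 5997 ≤ 6561 = 9⁴, so L = 9.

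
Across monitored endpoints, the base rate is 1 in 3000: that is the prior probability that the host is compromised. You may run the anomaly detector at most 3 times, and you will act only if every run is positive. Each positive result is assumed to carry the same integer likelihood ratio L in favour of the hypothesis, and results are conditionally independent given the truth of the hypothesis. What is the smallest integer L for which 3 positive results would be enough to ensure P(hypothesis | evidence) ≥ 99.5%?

85

Prior odds = (1/3000)/(2999/3000) = 1/2999.
Target odds = 0.995/0.005 = 199.
Need L³ ≥ 199 ÷ (1/2999) = 596801.
84³ = 592704 < 596801 ≤ 614125 = 85³, so L = 85.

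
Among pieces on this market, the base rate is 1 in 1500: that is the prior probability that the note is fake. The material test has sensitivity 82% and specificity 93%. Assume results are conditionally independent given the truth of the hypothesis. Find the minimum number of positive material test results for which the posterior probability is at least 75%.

Prior odds = (1/1500)/(1499/1500) = 1/1499.
False-positive rate = 1 − 0.93 = 0.07; likelihood ratio of a positive = 0.82/0.07 = 82/7.
Target odds: 0.75 ÷ 0.25 = 3.
Need (1/1499) × (82/7)ⁿ ≥ 3, i.e. (82/7)ⁿ ≥ 4497.
(82/7)³ = 551368/343 falls short of 4497 but (82/7)⁴ = 45212176/2401 reaches it, so n = 4.

4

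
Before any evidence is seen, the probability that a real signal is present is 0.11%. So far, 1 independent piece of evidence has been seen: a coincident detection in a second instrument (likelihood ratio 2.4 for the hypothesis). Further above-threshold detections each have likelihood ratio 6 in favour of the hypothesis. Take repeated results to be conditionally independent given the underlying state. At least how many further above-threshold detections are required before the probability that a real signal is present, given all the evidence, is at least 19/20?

Prior odds = 0.0011/0.9989 = 11/9989.
Bayes factor of the evidence already in hand = 2.4.
Odds after that evidence = (11/9989) × 2.4 = 132/49945.
Target odds = 0.95/0.05 = 19.
Need 6ⁿ ≥ 19 ÷ (132/49945) = 948955/132.
6⁴ = 1296 falls short of 948955/132 but 6⁵ = 7776 reaches it, so n = 5.

5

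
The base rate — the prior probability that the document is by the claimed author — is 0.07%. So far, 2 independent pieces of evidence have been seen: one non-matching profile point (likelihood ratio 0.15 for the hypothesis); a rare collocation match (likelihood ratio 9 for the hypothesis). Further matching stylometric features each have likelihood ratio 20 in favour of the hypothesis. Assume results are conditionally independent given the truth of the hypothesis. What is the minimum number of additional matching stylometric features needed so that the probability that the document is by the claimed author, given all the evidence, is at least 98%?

4

Prior odds = 0.0007/0.9993 = 7/9993.
Combined Bayes factor of the evidence already in hand = 0.15 × 9 = 1.35.
Odds after that evidence = (7/9993) × 1.35 = 63/66620.
Target odds = 0.98/0.02 = 49.
Need 20ⁿ ≥ 49 ÷ (63/66620) = 466340/9.
20³ = 8000 falls short of 466340/9 but 20⁴ = 160000 reaches it, so n = 4.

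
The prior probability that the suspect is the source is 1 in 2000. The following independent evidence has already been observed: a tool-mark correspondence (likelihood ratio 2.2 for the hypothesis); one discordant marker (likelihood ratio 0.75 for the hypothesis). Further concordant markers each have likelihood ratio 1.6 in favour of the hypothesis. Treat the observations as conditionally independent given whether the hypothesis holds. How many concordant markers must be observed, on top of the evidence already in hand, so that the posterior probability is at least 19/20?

22

Prior odds = 0.0005/0.9995 = 1/1999.
Combined Bayes factor of the evidence already in hand = 2.2 × 0.75 = 1.65.
Odds after that evidence = (1/1999) × 1.65 = 33/39980.
Target odds = 0.95/0.05 = 19.
Need 1.6ⁿ ≥ 19 ÷ (33/39980) = 759620/33.
1.6²¹ ≈19342.8 falls short of 759620/33 but 1.6²² ≈30948.5 reaches it, so n = 22.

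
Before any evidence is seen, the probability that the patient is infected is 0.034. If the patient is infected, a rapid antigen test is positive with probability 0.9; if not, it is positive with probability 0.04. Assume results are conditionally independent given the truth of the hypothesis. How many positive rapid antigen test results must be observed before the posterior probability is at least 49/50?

Prior odds: 0.034 ÷ 0.966 = 17/483.
Likelihood ratio of a positive = 0.9/0.04 = 22.5.
Target posterior odds = 0.98/0.02 = 49.
Require 22.5ⁿ ≥ 49 ÷ (17/483) = 23667/17.
22.5² = 506.25 falls short of 23667/17 but 22.5³ = 11390.625 reaches it, so n = 3.

3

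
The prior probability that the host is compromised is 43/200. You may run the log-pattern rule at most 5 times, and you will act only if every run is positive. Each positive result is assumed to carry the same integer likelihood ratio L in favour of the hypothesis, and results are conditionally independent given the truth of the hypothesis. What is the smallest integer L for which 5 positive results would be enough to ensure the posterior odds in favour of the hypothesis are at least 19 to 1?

Prior odds = 0.215/0.785 = 43/157.
Target odds = 19.
Need L⁵ ≥ 19 ÷ (43/157) = 2983/43.
2⁵ = 32 < 2983/43 ≤ 243 = 3⁵, so L = 3.

3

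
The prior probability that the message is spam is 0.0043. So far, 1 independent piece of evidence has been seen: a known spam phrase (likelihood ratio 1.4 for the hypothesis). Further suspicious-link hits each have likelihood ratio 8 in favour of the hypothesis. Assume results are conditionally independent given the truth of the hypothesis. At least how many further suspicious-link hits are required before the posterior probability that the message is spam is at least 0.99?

5

Prior odds = 0.0043/0.9957 = 43/9957.
Bayes factor of the evidence already in hand = 1.4.
Odds after that evidence = (43/9957) × 1.4 = 301/49785.
Target odds = 0.99/0.01 = 99.
Need 8ⁿ ≥ 99 ÷ (301/49785) = 4928715/301.
8⁴ = 4096 falls short of 4928715/301 but 8⁵ = 32768 reaches it, so n = 5.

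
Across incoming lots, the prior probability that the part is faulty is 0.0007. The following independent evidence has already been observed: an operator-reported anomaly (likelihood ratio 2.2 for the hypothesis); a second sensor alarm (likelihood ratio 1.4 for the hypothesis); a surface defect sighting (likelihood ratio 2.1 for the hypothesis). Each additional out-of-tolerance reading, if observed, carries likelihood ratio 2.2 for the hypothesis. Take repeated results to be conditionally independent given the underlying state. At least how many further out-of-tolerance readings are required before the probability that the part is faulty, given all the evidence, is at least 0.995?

14

Prior odds = 0.0007/0.9993 = 7/9993.
Combined Bayes factor of the evidence already in hand = 2.2 × 1.4 × 2.1 = 6.468.
Odds after that evidence = (7/9993) × 6.468 = 3773/832750.
Target odds = 0.995/0.005 = 199.
Need 2.2ⁿ ≥ 199 ÷ (3773/832750) = 165717250/3773.
2.2¹³ ≈28281 falls short of 165717250/3773 but 2.2¹⁴ ≈62218.2 reaches it, so n = 14.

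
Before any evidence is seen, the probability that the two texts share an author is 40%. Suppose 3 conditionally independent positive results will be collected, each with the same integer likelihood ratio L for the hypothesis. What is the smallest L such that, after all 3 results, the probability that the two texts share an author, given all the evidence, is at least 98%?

Prior odds = 0.4/0.6 = 2/3.
Target odds = 0.98/0.02 = 49.
Need L³ ≥ 49 ÷ (2/3) = 73.5.
4³ = 64 < 73.5 ≤ 125 = 5³, so L = 5.

5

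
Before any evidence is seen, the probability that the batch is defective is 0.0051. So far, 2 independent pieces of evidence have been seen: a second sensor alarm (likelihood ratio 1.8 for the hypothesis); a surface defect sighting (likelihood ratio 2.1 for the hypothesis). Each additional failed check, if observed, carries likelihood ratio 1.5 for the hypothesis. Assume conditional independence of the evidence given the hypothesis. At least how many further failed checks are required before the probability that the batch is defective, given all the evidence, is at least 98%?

20

Prior odds = 0.0051/0.9949 = 51/9949.
Combined Bayes factor of the evidence already in hand = 1.8 × 2.1 = 3.78.
Odds after that evidence = (51/9949) × 3.78 = 9639/497450.
Target odds = 0.98/0.02 = 49.
Need 1.5ⁿ ≥ 49 ÷ (9639/497450) = 3482150/1377.
1.5¹⁹ ≈2216.84 falls short of 3482150/1377 but 1.5²⁰ ≈3325.26 reaches it, so n = 20.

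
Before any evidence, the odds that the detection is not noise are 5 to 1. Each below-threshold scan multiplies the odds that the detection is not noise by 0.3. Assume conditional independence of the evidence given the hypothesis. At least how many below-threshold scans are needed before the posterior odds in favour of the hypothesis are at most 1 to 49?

Prior odds = 5.
Likelihood ratio per below-threshold scan = 0.3.
Target odds = 1/49.
Need 5 × 0.3ⁿ ≤ 1/49, i.e. 0.3ⁿ ≤ 1/245.
0.3⁴ = 0.0081 is still above 1/245 but 0.3⁵ = 243/100000 is at or below it, so n = 5.

5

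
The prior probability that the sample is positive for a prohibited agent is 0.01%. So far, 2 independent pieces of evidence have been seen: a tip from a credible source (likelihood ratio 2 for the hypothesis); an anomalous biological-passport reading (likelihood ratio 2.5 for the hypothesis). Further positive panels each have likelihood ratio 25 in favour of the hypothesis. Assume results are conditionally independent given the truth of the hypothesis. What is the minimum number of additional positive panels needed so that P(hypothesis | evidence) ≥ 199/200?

Prior odds = 0.0001/0.9999 = 1/9999.
Combined Bayes factor of the evidence already in hand = 2 × 2.5 = 5.
Odds after that evidence = (1/9999) × 5 = 5/9999.
Target odds = 0.995/0.005 = 199.
Need 25ⁿ ≥ 199 ÷ (5/9999) = 397960.2.
25⁴ = 390625 falls short of 397960.2 but 25⁵ = 9765625 reaches it, so n = 5.

5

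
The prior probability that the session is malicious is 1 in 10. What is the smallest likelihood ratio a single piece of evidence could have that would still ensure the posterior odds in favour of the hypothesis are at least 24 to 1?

216

Prior odds = 0.1/0.9 = 1/9.
Target odds = 24.
Required Bayes factor = 24 ÷ (1/9) = 216.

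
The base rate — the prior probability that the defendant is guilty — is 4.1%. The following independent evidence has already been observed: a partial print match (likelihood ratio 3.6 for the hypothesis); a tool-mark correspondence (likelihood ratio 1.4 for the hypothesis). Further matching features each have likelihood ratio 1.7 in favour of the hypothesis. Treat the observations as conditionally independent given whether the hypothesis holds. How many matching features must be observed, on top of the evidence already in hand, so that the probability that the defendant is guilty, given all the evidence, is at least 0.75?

Prior odds = 0.041/0.959 = 41/959.
Combined Bayes factor of the evidence already in hand = 3.6 × 1.4 = 5.04.
Odds after that evidence = (41/959) × 5.04 = 738/3425.
Target odds = 0.75/0.25 = 3.
Need 1.7ⁿ ≥ 3 ÷ (738/3425) = 3425/246.
1.7⁴ = 8.3521 falls short of 3425/246 but 1.7⁵ = 1419857/100000 reaches it, so n = 5.

5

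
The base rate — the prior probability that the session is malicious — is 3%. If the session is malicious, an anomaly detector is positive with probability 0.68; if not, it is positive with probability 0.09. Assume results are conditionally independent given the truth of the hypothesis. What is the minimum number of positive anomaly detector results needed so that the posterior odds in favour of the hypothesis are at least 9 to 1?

Prior odds: 0.03 ÷ 0.97 = 3/97.
Likelihood ratio of a positive = 0.68/0.09 = 68/9.
Target odds = 9.
Require (68/9)ⁿ ≥ 9 ÷ (3/97) = 291.
(68/9)² = 4624/81 falls short of 291 but (68/9)³ = 314432/729 reaches it, so n = 3.

3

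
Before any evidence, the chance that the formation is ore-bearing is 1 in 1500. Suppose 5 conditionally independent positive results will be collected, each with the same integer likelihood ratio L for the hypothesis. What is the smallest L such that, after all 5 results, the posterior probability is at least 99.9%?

Prior odds = (1/1500)/(1499/1500) = 1/1499.
Target odds = 0.999/0.001 = 999.
Need L⁵ ≥ 999 ÷ (1/1499) = 1497501.
17⁵ = 1419857 < 1497501 ≤ 1889568 = 18⁵, so L = 18.

18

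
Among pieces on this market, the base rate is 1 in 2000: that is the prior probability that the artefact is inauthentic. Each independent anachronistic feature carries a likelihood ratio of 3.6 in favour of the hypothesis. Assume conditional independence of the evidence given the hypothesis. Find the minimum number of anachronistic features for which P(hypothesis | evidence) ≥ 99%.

Prior odds: 0.0005 ÷ 0.9995 = 1/1999.
Likelihood ratio per anachronistic feature = 3.6.
Target odds: 0.99 ÷ 0.01 = 99.
Need (1/1999) × 3.6ⁿ ≥ 99, i.e. 3.6ⁿ ≥ 197901.
3.6⁹ ≈101560 falls short of 197901 but 3.6¹⁰ ≈365616 reaches it, so n = 10.

10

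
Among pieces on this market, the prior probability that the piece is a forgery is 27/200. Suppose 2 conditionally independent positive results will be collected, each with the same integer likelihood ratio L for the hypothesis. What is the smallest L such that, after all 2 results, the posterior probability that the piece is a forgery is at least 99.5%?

Prior odds = 0.135/0.865 = 27/173.
Target odds = 0.995/0.005 = 199.
Need L² ≥ 199 ÷ (27/173) = 34427/27.
35² = 1225 < 34427/27 ≤ 1296 = 36², so L = 36.

36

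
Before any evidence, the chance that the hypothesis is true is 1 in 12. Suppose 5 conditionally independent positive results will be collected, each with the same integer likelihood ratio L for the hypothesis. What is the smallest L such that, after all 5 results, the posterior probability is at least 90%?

Prior odds = (1/12)/(11/12) = 1/11.
Target odds = 0.9/0.1 = 9.
Need L⁵ ≥ 9 ÷ (1/11) = 99.
2⁵ = 32 < 99 ≤ 243 = 3⁵, so L = 3.

3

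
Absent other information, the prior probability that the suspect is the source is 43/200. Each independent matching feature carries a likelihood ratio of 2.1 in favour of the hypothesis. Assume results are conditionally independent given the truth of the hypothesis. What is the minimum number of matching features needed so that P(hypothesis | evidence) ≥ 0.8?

4

Prior odds: 0.215 ÷ 0.785 = 43/157.
Likelihood ratio per matching feature = 2.1.
Target odds: 0.8 ÷ 0.2 = 4.
Need (43/157) × 2.1ⁿ ≥ 4, i.e. 2.1ⁿ ≥ 628/43.
2.1³ = 9.261 falls short of 628/43 but 2.1⁴ = 19.4481 reaches it, so n = 4.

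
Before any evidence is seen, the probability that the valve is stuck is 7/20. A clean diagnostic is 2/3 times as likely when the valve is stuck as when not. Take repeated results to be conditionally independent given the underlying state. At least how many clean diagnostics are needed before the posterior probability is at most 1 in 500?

14

Prior odds = 0.35/0.65 = 7/13.
Likelihood ratio per clean diagnostic = 2/3.
Target odds: 0.002 ÷ 0.998 = 1/499.
Need (7/13) × (2/3)ⁿ ≤ 1/499, i.e. (2/3)ⁿ ≤ 13/3493.
(2/3)¹³ = 8192/1594323 is still above 13/3493 but (2/3)¹⁴ = 16384/4782969 is at or below it, so n = 14.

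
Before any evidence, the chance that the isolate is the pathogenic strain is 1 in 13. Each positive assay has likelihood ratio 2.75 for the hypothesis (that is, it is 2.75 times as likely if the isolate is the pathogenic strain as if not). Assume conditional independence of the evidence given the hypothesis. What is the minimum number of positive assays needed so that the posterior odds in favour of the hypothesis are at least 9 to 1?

5

Prior odds = (1/13)/(12/13) = 1/12.
Likelihood ratio per positive assay = 2.75.
Target odds = 9.
Need (1/12) × 2.75ⁿ ≥ 9, i.e. 2.75ⁿ ≥ 108.
2.75⁴ = 57.19140625 falls short of 108 but 2.75⁵ = 161051/1024 reaches it, so n = 5.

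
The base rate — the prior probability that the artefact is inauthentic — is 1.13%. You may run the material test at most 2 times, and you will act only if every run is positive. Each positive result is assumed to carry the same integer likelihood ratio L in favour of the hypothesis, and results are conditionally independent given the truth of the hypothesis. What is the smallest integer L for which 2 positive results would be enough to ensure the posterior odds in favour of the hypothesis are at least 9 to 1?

Prior odds = 0.0113/0.9887 = 113/9887.
Target odds = 9.
Need L² ≥ 9 ÷ (113/9887) = 88983/113.
28² = 784 < 88983/113 ≤ 841 = 29², so L = 29.

29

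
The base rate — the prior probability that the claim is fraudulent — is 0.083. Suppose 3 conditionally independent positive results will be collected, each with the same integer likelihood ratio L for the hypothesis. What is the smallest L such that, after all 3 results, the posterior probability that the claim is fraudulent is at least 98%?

Prior odds = 0.083/0.917 = 83/917.
Target odds = 0.98/0.02 = 49.
Need L³ ≥ 49 ÷ (83/917) = 44933/83.
8³ = 512 < 44933/83 ≤ 729 = 9³, so L = 9.

9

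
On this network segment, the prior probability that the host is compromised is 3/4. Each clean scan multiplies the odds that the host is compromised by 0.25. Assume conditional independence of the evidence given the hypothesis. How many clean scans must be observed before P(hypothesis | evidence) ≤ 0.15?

Prior odds = 0.75/0.25 = 3.
Likelihood ratio per clean scan = 0.25.
Target posterior odds = 0.15/0.85 = 3/17.
Need 3 × 0.25ⁿ ≤ 3/17, i.e. 0.25ⁿ ≤ 1/17.
0.25² = 0.0625 is still above 1/17 but 0.25³ = 0.015625 is at or below it, so n = 3.

3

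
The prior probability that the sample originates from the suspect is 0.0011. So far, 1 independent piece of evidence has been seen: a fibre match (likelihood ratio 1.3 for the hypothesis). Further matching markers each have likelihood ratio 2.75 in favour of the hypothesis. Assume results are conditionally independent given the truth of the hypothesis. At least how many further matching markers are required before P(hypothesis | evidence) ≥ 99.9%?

Prior odds = 0.0011/0.9989 = 11/9989.
Bayes factor of the evidence already in hand = 1.3.
Odds after that evidence = (11/9989) × 1.3 = 143/99890.
Target odds = 0.999/0.001 = 999.
Need 2.75ⁿ ≥ 999 ÷ (143/99890) = 99790110/143.
2.75¹³ ≈514428 falls short of 99790110/143 but 2.75¹⁴ ≈1.41468e+06 reaches it, so n = 14.

14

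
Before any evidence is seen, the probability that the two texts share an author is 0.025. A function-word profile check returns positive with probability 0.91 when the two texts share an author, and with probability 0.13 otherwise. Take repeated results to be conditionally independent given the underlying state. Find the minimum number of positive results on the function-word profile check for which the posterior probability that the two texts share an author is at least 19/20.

Prior odds: 0.025 ÷ 0.975 = 1/39.
Likelihood ratio of a positive result = 0.91/0.13 = 7.
Target posterior odds = 0.95/0.05 = 19.
Require 7ⁿ ≥ 19 ÷ (1/39) = 741.
7³ = 343 falls short of 741 but 7⁴ = 2401 reaches it, so n = 4.

4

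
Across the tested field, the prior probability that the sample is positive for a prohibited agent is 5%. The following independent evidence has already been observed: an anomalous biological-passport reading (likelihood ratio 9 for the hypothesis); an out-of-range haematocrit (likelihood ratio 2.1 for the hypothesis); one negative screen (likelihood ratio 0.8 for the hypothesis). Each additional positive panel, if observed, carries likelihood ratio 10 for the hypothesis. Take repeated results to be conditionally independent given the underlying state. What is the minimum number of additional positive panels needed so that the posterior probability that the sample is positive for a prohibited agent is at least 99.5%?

3

Prior odds = 0.05/0.95 = 1/19.
Combined Bayes factor of the evidence already in hand = 9 × 2.1 × 0.8 = 15.12.
Odds after that evidence = (1/19) × 15.12 = 378/475.
Target odds = 0.995/0.005 = 199.
Need 10ⁿ ≥ 199 ÷ (378/475) = 94525/378.
10² = 100 falls short of 94525/378 but 10³ = 1000 reaches it, so n = 3.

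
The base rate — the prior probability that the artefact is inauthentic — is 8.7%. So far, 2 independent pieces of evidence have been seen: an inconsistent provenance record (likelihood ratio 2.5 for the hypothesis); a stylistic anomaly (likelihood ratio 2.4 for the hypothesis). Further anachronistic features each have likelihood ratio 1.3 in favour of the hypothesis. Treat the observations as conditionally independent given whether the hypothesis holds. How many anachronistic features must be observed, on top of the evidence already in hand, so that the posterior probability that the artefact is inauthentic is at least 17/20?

9

Prior odds = 0.087/0.913 = 87/913.
Combined Bayes factor of the evidence already in hand = 2.5 × 2.4 = 6.
Odds after that evidence = (87/913) × 6 = 522/913.
Target odds = 0.85/0.15 = 17/3.
Need 1.3ⁿ ≥ 17/3 ÷ (522/913) = 15521/1566.
1.3⁸ = 815730721/100000000 falls short of 15521/1566 but 1.3⁹ ≈10.6045 reaches it, so n = 9.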